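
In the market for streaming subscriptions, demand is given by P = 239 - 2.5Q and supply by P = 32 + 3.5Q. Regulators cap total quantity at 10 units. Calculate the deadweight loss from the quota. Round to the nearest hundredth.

1800.75

Unrestricted equilibrium: Q* = (239 - 32)/(2.5 + 3.5) = 34.5.
At Q = 10 the demand price is 239 - 2.5(10) = 214 and the supply price is 32 + 3.5(10) = 67.
DWL = (1/2)(gap between curves at 10) x (Q* - 10) = (1/2)(147)(24.5) = 1800.75.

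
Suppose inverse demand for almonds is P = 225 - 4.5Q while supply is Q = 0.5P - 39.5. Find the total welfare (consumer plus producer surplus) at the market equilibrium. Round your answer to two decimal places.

Rewriting supply in inverse form: P = 79 + 2Q.
Equilibrium: 225 - 4.5Q = 79 + 2Q, so Q* = 22.4615 and P* = 123.9231.
Total surplus is the full triangle between the curves from 0 to Q*: (1/2)(22.4615)(225 - 79) = 1639.6923.

1639.69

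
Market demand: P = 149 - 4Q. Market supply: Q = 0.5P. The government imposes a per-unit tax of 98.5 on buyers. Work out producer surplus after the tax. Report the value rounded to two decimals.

Rewriting supply in inverse form: P = 2Q.
Pre-tax equilibrium: 149 - 4Q = 2Q gives Q* = 24.8333, P* = 49.6667.
A tax on buyers shifts demand down by 98.5: (149 - 98.5) - 4Q = 2Q, so Q_t = 8.4167. Buyers pay P_b = 115.3333; sellers receive P_s = P_b - 98.5 = 16.8333.
PS = (1/2)(Q_t)(P_s - 0) = (1/2)(8.4167)(16.8333) = 70.8403.

70.84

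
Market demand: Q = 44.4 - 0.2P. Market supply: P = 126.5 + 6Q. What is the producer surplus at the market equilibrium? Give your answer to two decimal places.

226.12

Rewriting demand in inverse form: P = 222 - 5Q.
Setting demand equal to supply, 95.5 = 11Q, so Q* = 8.6818 and P* = 178.5909.
The supply curve's price intercept is 126.5, so PS = (1/2)(Q*)(P* - 126.5) = (1/2)(8.6818)(52.0909) = 226.1219.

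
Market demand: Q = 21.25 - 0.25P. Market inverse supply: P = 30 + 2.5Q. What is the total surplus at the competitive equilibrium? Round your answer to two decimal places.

Rewriting demand in inverse form: P = 85 - 4Q.
Equilibrium: 85 - 4Q = 30 + 2.5Q, so Q* = 8.4615 and P* = 51.1538.
Total surplus is the full triangle between the curves from 0 to Q*: (1/2)(8.4615)(85 - 30) = 232.6923.

232.69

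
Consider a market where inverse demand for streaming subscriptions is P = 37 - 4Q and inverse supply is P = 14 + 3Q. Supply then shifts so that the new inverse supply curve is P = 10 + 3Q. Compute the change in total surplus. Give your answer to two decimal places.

Initial equilibrium: Q_0 = 3.2857, P_0 = 23.8571; CS_0 = (1/2)(3.2857)(13.1429) = 21.5918, PS_0 = (1/2)(3.2857)(9.8571) = 16.1939.
New equilibrium: 37 - 4Q = 10 + 3Q gives Q_1 = 3.8571, P_1 = 21.5714; CS_1 = 29.7551, PS_1 = 22.3163.
Change in total surplus = (29.7551 + 22.3163) - (21.5918 + 16.1939) = 14.2857.

14.29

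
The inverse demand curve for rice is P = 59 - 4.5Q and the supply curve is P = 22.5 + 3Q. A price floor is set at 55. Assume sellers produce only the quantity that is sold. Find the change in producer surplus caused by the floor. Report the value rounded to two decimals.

Free-market equilibrium: 59 - 4.5Q = 22.5 + 3Q gives Q* = 4.8667, P* = 37.1.
At the floor price 55, quantity demanded is (59 - 55)/4.5 = 0.8889; demand is the short side, so Q = 0.8889 trades at P = 55.
PS goes from (1/2)(4.8667)(14.6) = 35.5267 to 27.7037 (computed as (55 - 22.5)(0.8889) - (1/2)(3)(0.8889)^2), a change of -7.823.

-7.82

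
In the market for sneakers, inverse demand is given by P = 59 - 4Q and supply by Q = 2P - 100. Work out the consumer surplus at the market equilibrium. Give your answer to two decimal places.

8.00

Rewriting supply in inverse form: P = 50 + 0.5Q.
Setting demand equal to supply, 9 = 4.5Q, so Q* = 2 and P* = 51.
The demand choke price is 59, so CS = (1/2)(Q*)(59 - P*) = (1/2)(2)(8) = 8.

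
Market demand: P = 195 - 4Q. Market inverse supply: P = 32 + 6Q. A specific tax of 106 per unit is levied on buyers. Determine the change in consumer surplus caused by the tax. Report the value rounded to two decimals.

-466.40

Without the tax, 195 - 4Q = 32 + 6Q so Q* = 16.3 and P* = 129.8.
A tax on buyers shifts demand down by 106: (195 - 106) - 4Q = 32 + 6Q, so Q_t = 5.7. Buyers pay P_b = 172.2; sellers receive P_s = P_b - 106 = 66.2.
Consumers lose the trapezoid between P* and P_b out to Q_t plus the triangle from Q_t to Q*: change in CS = 64.98 - 531.38 = -466.4.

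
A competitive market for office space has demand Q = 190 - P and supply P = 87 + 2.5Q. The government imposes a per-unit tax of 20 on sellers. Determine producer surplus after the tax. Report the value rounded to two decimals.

Rewriting demand in inverse form: P = 190 - Q.
Without the tax, 190 - Q = 87 + 2.5Q so Q* = 29.4286 and P* = 160.5714.
A tax on sellers shifts supply up by 20: 190 - Q = 87 + 2.5Q + 20, so Q_t = 23.7143. Buyers pay P_b = 166.2857; sellers receive P_s = P_b - 20 = 146.2857.
PS = (1/2)(Q_t)(P_s - 87) = (1/2)(23.7143)(59.2857) = 702.9592.

702.96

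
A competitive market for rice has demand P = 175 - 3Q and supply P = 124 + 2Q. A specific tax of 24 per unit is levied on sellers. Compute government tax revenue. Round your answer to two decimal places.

Without the tax, 175 - 3Q = 124 + 2Q so Q* = 10.2 and P* = 144.4.
A tax on sellers shifts supply up by 24: 175 - 3Q = 124 + 2Q + 24, so Q_t = 5.4. Buyers pay P_b = 158.8; sellers receive P_s = P_b - 24 = 134.8.
Revenue is the tax times quantity traded: 24 x 5.4 = 129.6.

129.60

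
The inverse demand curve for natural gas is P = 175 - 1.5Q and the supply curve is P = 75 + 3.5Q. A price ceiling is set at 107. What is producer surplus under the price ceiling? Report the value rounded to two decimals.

Without the control, 175 - 1.5Q = 75 + 3.5Q so Q* = 20 and P* = 145.
At P = 107, sellers supply (107 - 75)/3.5 = 9.1429 while buyers want more, so the quantity traded is 9.1429 at price 107.
PS is the triangle above supply below 107: (1/2)(9.1429)(107 - 75) = 146.2857.

146.29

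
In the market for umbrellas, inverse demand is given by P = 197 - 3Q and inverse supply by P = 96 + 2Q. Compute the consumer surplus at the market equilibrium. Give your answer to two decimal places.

Setting demand equal to supply, 101 = 5Q, so Q* = 20.2 and P* = 136.4.
CS is the area between the demand curve and P* from 0 to Q*: (1/2)(20.2)(60.6) = 612.06.

612.06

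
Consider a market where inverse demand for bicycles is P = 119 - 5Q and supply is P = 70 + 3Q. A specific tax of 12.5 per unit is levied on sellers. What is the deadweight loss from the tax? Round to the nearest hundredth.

Without the tax, 119 - 5Q = 70 + 3Q so Q* = 6.125 and P* = 88.375.
With the tax, sellers need 12.5 more per unit: 119 - 5Q = 70 + 3Q + 12.5, so Q_t = 4.5625. Buyers pay P_b = 96.1875; sellers receive P_s = P_b - 12.5 = 83.6875.
The welfare triangle lost has base Q* - Q_t = 1.5625 and height t = 12.5, so DWL = (1/2)(1.5625)(12.5) = 9.7656.

9.77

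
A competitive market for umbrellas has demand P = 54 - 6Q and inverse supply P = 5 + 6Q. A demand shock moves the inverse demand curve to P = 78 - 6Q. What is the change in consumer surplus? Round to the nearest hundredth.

61.00

Initial equilibrium: Q_0 = 4.0833, P_0 = 29.5; CS_0 = (1/2)(4.0833)(24.5) = 50.0208, PS_0 = (1/2)(4.0833)(24.5) = 50.0208.
New equilibrium: 78 - 6Q = 5 + 6Q gives Q_1 = 6.0833, P_1 = 41.5; CS_1 = 111.0208, PS_1 = 111.0208.
Change in consumer surplus = 111.0208 - 50.0208 = 61.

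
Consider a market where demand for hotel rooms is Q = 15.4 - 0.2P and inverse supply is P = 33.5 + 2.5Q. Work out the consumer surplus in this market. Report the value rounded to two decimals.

Rewriting demand in inverse form: P = 77 - 5Q.
Set 77 - 5Q = 33.5 + 2.5Q, which gives 43.5 = 7.5Q, so Q* = 5.8 and P* = 77 - 5(5.8) = 48.
Consumer surplus is the triangle under demand above P*: (1/2)(5.8)(77 - 48) = (1/2)(5.8)(29) = 84.1.

84.10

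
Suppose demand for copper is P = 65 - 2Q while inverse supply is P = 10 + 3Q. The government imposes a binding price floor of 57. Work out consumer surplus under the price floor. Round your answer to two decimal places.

16.00

Without the control, 65 - 2Q = 10 + 3Q so Q* = 11 and P* = 43.
At the floor price 57, quantity demanded is (65 - 57)/2 = 4; demand is the short side, so Q = 4 trades at P = 57.
CS is the triangle under demand above 57: (1/2)(4)(65 - 57) = 16.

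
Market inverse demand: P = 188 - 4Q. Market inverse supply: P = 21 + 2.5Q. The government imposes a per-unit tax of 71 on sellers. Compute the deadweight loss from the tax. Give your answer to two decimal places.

Pre-tax equilibrium: 188 - 4Q = 21 + 2.5Q gives Q* = 25.6923, P* = 85.2308.
With the tax, sellers need 71 more per unit: 188 - 4Q = 21 + 2.5Q + 71, so Q_t = 14.7692. Buyers pay P_b = 128.9231; sellers receive P_s = P_b - 71 = 57.9231.
Deadweight loss is the triangle between the curves from Q_t to Q*: (1/2)(25.6923 - 14.7692)(71) = 387.7692.

387.77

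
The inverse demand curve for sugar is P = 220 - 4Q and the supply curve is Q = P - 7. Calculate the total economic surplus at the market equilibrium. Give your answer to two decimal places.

4536.90

Rewriting supply in inverse form: P = 7 + Q.
Set 220 - 4Q = 7 + Q, which gives 213 = 5Q, so Q* = 42.6 and P* = 220 - 4(42.6) = 49.6.
CS = (1/2)(42.6)(170.4) = 3629.52 and PS = (1/2)(42.6)(42.6) = 907.38, so total surplus = 4536.9.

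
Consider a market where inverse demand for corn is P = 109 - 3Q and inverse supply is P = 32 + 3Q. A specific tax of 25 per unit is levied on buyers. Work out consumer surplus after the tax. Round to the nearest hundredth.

112.67

Pre-tax equilibrium: 109 - 3Q = 32 + 3Q gives Q* = 12.8333, P* = 70.5.
A tax on buyers shifts demand down by 25: (109 - 25) - 3Q = 32 + 3Q, so Q_t = 8.6667. Buyers pay P_b = 83; sellers receive P_s = P_b - 25 = 58.
CS = (1/2)(Q_t)(109 - P_b) = (1/2)(8.6667)(26) = 112.6667.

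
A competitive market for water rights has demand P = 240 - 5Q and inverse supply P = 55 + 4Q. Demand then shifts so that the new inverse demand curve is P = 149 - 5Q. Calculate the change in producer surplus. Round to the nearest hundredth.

Initial equilibrium: Q_0 = 20.5556, P_0 = 137.2222; CS_0 = (1/2)(20.5556)(102.7778) = 1056.3272, PS_0 = (1/2)(20.5556)(82.2222) = 845.0617.
New equilibrium: 149 - 5Q = 55 + 4Q gives Q_1 = 10.4444, P_1 = 96.7778; CS_1 = 272.716, PS_1 = 218.1728.
Change in producer surplus = 218.1728 - 845.0617 = -626.8889.

-626.89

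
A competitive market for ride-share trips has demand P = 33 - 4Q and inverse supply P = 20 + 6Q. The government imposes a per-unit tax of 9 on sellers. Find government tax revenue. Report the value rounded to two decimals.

Without the tax, 33 - 4Q = 20 + 6Q so Q* = 1.3 and P* = 27.8.
With the tax, sellers need 9 more per unit: 33 - 4Q = 20 + 6Q + 9, so Q_t = 0.4. Buyers pay P_b = 31.4; sellers receive P_s = P_b - 9 = 22.4.
Tax revenue = t x Q_t = 9 x 0.4 = 3.6.

3.60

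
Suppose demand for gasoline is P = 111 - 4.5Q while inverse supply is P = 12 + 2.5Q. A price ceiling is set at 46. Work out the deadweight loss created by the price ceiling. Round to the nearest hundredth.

Free-market equilibrium: 111 - 4.5Q = 12 + 2.5Q gives Q* = 14.1429, P* = 47.3571.
At the ceiling price 46, quantity supplied is (46 - 12)/2.5 = 13.6; supply is the short side, so Q = 13.6 trades at P = 46.
The lost-trades triangle has base Q* - 13.6 = 0.5429 and height equal to the gap between the curves at Q = 13.6, which is 49.8 - 46 = 3.8. DWL = (1/2)(0.5429)(3.8) = 1.0314.

1.03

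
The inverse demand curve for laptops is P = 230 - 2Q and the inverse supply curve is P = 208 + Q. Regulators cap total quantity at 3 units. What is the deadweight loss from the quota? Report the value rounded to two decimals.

Unrestricted equilibrium: Q* = (230 - 208)/(2 + 1) = 7.3333.
At Q = 3 the demand price is 230 - 2(3) = 224 and the supply price is 208 + (3) = 211.
Deadweight loss is the triangle between the curves from 3 to 7.3333: (1/2)(224 - 211)(7.3333 - 3) = 28.1667.

28.17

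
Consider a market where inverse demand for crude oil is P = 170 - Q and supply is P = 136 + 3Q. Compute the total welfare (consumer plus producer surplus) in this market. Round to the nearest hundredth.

Equilibrium: 170 - Q = 136 + 3Q, so Q* = 8.5 and P* = 161.5.
Total surplus is the full triangle between the curves from 0 to Q*: (1/2)(8.5)(170 - 136) = 144.5.

144.50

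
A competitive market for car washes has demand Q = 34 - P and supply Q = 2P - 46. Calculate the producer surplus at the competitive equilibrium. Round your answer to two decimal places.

13.44

Rewriting demand in inverse form: P = 34 - Q.
Rewriting supply in inverse form: P = 23 + 0.5Q.
Set 34 - Q = 23 + 0.5Q, which gives 11 = 1.5Q, so Q* = 7.3333 and P* = 34 - (7.3333) = 26.6667.
The supply curve's price intercept is 23, so PS = (1/2)(Q*)(P* - 23) = (1/2)(7.3333)(3.6667) = 13.4444.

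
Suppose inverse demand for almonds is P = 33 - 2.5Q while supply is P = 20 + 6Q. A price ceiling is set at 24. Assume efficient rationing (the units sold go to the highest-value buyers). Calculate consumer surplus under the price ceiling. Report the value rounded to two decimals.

5.44

Without the control, 33 - 2.5Q = 20 + 6Q so Q* = 1.5294 and P* = 29.1765.
At the ceiling price 24, quantity supplied is (24 - 20)/6 = 0.6667; supply is the short side, so Q = 0.6667 trades at P = 24.
The demand price at Q = 0.6667 is 31.3333. CS is the trapezoid between demand and 24 over [0, 0.6667]: (1/2)[(33 - 24) + (31.3333 - 24)](0.6667) = 5.4444.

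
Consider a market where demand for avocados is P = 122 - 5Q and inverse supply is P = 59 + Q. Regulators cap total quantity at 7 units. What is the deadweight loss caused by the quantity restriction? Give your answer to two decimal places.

36.75

Unrestricted equilibrium: Q* = (122 - 59)/(5 + 1) = 10.5.
At Q = 7 the demand price is 122 - 5(7) = 87 and the supply price is 59 + (7) = 66.
DWL = (1/2)(gap between curves at 7) x (Q* - 7) = (1/2)(21)(3.5) = 36.75.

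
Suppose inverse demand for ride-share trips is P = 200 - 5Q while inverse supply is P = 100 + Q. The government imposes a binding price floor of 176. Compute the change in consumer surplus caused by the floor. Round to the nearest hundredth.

-636.84

Free-market equilibrium: 200 - 5Q = 100 + Q gives Q* = 16.6667, P* = 116.6667.
At P = 176, buyers demand (200 - 176)/5 = 4.8 while sellers would supply more, so the quantity traded is 4.8 at price 176.
CS goes from (1/2)(16.6667)(83.3333) = 694.4444 to 57.6 (computed as (200 - 176)(4.8) - (1/2)(5)(4.8)^2), a change of -636.8444.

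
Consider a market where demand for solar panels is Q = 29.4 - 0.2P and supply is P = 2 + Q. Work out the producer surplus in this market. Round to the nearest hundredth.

292.01

Rewriting demand in inverse form: P = 147 - 5Q.
Set 147 - 5Q = 2 + Q, which gives 145 = 6Q, so Q* = 24.1667 and P* = 147 - 5(24.1667) = 26.1667.
Producer surplus is the triangle above supply below P*: (1/2)(24.1667)(26.1667 - 2) = (1/2)(24.1667)(24.1667) = 292.0139.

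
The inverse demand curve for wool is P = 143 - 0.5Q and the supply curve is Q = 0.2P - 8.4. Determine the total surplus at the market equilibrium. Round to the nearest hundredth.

927.36

Rewriting supply in inverse form: P = 42 + 5Q.
Set 143 - 0.5Q = 42 + 5Q, which gives 101 = 5.5Q, so Q* = 18.3636 and P* = 143 - 0.5(18.3636) = 133.8182.
Total surplus is the full triangle between the curves from 0 to Q*: (1/2)(18.3636)(143 - 42) = 927.3636.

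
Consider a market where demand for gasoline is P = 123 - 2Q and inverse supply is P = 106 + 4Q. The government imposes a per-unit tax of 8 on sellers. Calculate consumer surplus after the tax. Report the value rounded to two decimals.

Without the tax, 123 - 2Q = 106 + 4Q so Q* = 2.8333 and P* = 117.3333.
A tax on sellers shifts supply up by 8: 123 - 2Q = 106 + 4Q + 8, so Q_t = 1.5. Buyers pay P_b = 120; sellers receive P_s = P_b - 8 = 112.
CS = (1/2)(Q_t)(123 - P_b) = (1/2)(1.5)(3) = 2.25.

2.25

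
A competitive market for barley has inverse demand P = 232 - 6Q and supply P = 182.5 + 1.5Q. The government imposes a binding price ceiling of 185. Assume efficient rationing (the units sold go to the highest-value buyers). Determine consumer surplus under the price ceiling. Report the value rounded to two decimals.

Free-market equilibrium: 232 - 6Q = 182.5 + 1.5Q gives Q* = 6.6, P* = 192.4.
At the ceiling price 185, quantity supplied is (185 - 182.5)/1.5 = 1.6667; supply is the short side, so Q = 1.6667 trades at P = 185.
The demand price at Q = 1.6667 is 222. CS is the trapezoid between demand and 185 over [0, 1.6667]: (1/2)[(232 - 185) + (222 - 185)](1.6667) = 70.

70.00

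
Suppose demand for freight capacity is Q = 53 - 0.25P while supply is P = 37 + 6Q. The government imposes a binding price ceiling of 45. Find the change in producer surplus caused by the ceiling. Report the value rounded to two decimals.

Rewriting demand in inverse form: P = 212 - 4Q.
Without the control, 212 - 4Q = 37 + 6Q so Q* = 17.5 and P* = 142.
At the ceiling price 45, quantity supplied is (45 - 37)/6 = 1.3333; supply is the short side, so Q = 1.3333 trades at P = 45.
PS goes from (1/2)(17.5)(105) = 918.75 to 5.3333 (computed as (45 - 37)(1.3333) - (1/2)(6)(1.3333)^2), a change of -913.4167.

-913.42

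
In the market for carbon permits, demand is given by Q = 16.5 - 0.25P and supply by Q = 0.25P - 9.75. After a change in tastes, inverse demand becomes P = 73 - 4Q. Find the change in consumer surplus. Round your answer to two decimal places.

13.34

Rewriting demand in inverse form: P = 66 - 4Q.
Rewriting supply in inverse form: P = 39 + 4Q.
Initial equilibrium: Q_0 = 3.375, P_0 = 52.5; CS_0 = (1/2)(3.375)(13.5) = 22.7812, PS_0 = (1/2)(3.375)(13.5) = 22.7812.
New equilibrium: 73 - 4Q = 39 + 4Q gives Q_1 = 4.25, P_1 = 56; CS_1 = 36.125, PS_1 = 36.125.
Change in consumer surplus = 36.125 - 22.7812 = 13.3438.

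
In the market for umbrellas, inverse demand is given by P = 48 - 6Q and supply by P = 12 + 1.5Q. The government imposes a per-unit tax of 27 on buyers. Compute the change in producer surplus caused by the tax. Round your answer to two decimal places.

-16.20

Without the tax, 48 - 6Q = 12 + 1.5Q so Q* = 4.8 and P* = 19.2.
With the tax, buyers' net willingness to pay falls by 27: (48 - 27) - 6Q = 12 + 1.5Q, so Q_t = 1.2. Buyers pay P_b = 40.8; sellers receive P_s = P_b - 27 = 13.8.
PS falls from (1/2)(4.8)(7.2) = 17.28 to (1/2)(1.2)(1.8) = 1.08, a change of -16.2.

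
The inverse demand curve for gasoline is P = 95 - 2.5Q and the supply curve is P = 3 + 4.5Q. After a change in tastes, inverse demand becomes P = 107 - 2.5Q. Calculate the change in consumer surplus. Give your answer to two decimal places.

Initial equilibrium: Q_0 = 13.1429, P_0 = 62.1429; CS_0 = (1/2)(13.1429)(32.8571) = 215.9184, PS_0 = (1/2)(13.1429)(59.1429) = 388.6531.
New equilibrium: 107 - 2.5Q = 3 + 4.5Q gives Q_1 = 14.8571, P_1 = 69.8571; CS_1 = 275.9184, PS_1 = 496.6531.
Change in consumer surplus = 275.9184 - 215.9184 = 60.

60.00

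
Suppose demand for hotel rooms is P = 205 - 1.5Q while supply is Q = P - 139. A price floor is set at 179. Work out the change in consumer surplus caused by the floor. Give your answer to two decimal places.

Rewriting supply in inverse form: P = 139 + Q.
Without the control, 205 - 1.5Q = 139 + Q so Q* = 26.4 and P* = 165.4.
At P = 179, buyers demand (205 - 179)/1.5 = 17.3333 while sellers would supply more, so the quantity traded is 17.3333 at price 179.
CS goes from (1/2)(26.4)(39.6) = 522.72 to 225.3333 (computed as (205 - 179)(17.3333) - (1/2)(1.5)(17.3333)^2), a change of -297.3867.

-297.39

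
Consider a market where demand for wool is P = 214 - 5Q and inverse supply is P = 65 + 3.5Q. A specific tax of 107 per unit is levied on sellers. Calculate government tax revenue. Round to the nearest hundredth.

Without the tax, 214 - 5Q = 65 + 3.5Q so Q* = 17.5294 and P* = 126.3529.
With the tax, sellers need 107 more per unit: 214 - 5Q = 65 + 3.5Q + 107, so Q_t = 4.9412. Buyers pay P_b = 189.2941; sellers receive P_s = P_b - 107 = 82.2941.
Tax revenue = t x Q_t = 107 x 4.9412 = 528.7059.

528.71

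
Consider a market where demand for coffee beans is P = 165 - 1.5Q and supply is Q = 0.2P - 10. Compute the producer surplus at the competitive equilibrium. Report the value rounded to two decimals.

Rewriting supply in inverse form: P = 50 + 5Q.
Equilibrium: 165 - 1.5Q = 50 + 5Q, so Q* = 17.6923 and P* = 138.4615.
PS is the area between P* and the supply curve from 0 to Q*: (1/2)(17.6923)(88.4615) = 782.5444.

782.54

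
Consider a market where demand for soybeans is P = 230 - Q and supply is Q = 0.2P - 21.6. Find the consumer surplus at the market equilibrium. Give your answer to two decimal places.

Rewriting supply in inverse form: P = 108 + 5Q.
Equilibrium: 230 - Q = 108 + 5Q, so Q* = 20.3333 and P* = 209.6667.
Consumer surplus is the triangle under demand above P*: (1/2)(20.3333)(230 - 209.6667) = (1/2)(20.3333)(20.3333) = 206.7222.

206.72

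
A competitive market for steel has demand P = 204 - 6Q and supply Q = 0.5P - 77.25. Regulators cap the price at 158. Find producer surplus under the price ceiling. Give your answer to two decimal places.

3.06

Rewriting supply in inverse form: P = 154.5 + 2Q.
Without the control, 204 - 6Q = 154.5 + 2Q so Q* = 6.1875 and P* = 166.875.
At P = 158, sellers supply (158 - 154.5)/2 = 1.75 while buyers want more, so the quantity traded is 1.75 at price 158.
PS is the triangle above supply below 158: (1/2)(1.75)(158 - 154.5) = 3.0625.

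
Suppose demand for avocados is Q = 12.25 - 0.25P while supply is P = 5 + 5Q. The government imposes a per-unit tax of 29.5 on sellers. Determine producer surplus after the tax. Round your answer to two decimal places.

Rewriting demand in inverse form: P = 49 - 4Q.
Without the tax, 49 - 4Q = 5 + 5Q so Q* = 4.8889 and P* = 29.4444.
With the tax, sellers need 29.5 more per unit: 49 - 4Q = 5 + 5Q + 29.5, so Q_t = 1.6111. Buyers pay P_b = 42.5556; sellers receive P_s = P_b - 29.5 = 13.0556.
Producer surplus is the triangle above supply below P_s: (1/2)(1.6111)(13.0556 - 5) = 6.4892.

6.49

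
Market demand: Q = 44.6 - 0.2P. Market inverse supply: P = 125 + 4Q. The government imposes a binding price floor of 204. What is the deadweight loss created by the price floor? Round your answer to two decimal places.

226.14

Rewriting demand in inverse form: P = 223 - 5Q.
Free-market equilibrium: 223 - 5Q = 125 + 4Q gives Q* = 10.8889, P* = 168.5556.
At the floor price 204, quantity demanded is (223 - 204)/5 = 3.8; demand is the short side, so Q = 3.8 trades at P = 204.
At Q = 3.8 the demand price is 204 and the supply price is 140.2. Deadweight loss is the triangle between the curves from 3.8 to 10.8889: (1/2)(204 - 140.2)(10.8889 - 3.8) = 226.1356.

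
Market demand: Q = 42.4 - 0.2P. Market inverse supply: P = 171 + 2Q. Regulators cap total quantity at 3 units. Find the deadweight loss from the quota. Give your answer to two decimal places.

28.57

Rewriting demand in inverse form: P = 212 - 5Q.
Unrestricted equilibrium: Q* = (212 - 171)/(5 + 2) = 5.8571.
At Q = 3 the demand price is 212 - 5(3) = 197 and the supply price is 171 + 2(3) = 177.
Deadweight loss is the triangle between the curves from 3 to 5.8571: (1/2)(197 - 177)(5.8571 - 3) = 28.5714.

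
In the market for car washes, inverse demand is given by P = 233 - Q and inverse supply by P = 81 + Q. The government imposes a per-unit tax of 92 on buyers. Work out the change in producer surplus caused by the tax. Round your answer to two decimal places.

Without the tax, 233 - Q = 81 + Q so Q* = 76 and P* = 157.
A tax on buyers shifts demand down by 92: (233 - 92) - Q = 81 + Q, so Q_t = 30. Buyers pay P_b = 203; sellers receive P_s = P_b - 92 = 111.
Producers lose the trapezoid between P_s and P* out to Q_t plus the triangle from Q_t to Q*: change in PS = 450 - 2888 = -2438.

-2438.00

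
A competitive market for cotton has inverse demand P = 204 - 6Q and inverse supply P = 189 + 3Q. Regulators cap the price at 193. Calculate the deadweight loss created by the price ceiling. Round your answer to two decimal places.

Without the control, 204 - 6Q = 189 + 3Q so Q* = 1.6667 and P* = 194.
At the ceiling price 193, quantity supplied is (193 - 189)/3 = 1.3333; supply is the short side, so Q = 1.3333 trades at P = 193.
The lost-trades triangle has base Q* - 1.3333 = 0.3333 and height equal to the gap between the curves at Q = 1.3333, which is 196 - 193 = 3. DWL = (1/2)(0.3333)(3) = 0.5.

0.50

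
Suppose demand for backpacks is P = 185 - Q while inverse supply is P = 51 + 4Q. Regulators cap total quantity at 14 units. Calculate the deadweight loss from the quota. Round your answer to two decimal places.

Unrestricted equilibrium: Q* = (185 - 51)/(1 + 4) = 26.8.
At Q = 14 the demand price is 185 - (14) = 171 and the supply price is 51 + 4(14) = 107.
DWL = (1/2)(gap between curves at 14) x (Q* - 14) = (1/2)(64)(12.8) = 409.6.

409.60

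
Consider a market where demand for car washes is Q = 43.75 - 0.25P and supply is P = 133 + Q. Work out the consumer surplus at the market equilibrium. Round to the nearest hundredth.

141.12

Rewriting demand in inverse form: P = 175 - 4Q.
Setting demand equal to supply, 42 = 5Q, so Q* = 8.4 and P* = 141.4.
The demand choke price is 175, so CS = (1/2)(Q*)(175 - P*) = (1/2)(8.4)(33.6) = 141.12.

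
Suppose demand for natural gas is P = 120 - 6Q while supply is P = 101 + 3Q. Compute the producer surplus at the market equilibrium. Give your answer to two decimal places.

6.69

Set 120 - 6Q = 101 + 3Q, which gives 19 = 9Q, so Q* = 2.1111 and P* = 120 - 6(2.1111) = 107.3333.
The supply curve's price intercept is 101, so PS = (1/2)(Q*)(P* - 101) = (1/2)(2.1111)(6.3333) = 6.6852.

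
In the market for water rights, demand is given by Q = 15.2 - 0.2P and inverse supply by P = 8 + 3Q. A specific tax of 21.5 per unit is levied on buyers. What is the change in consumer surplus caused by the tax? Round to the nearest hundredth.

-96.16

Rewriting demand in inverse form: P = 76 - 5Q.
Without the tax, 76 - 5Q = 8 + 3Q so Q* = 8.5 and P* = 33.5.
A tax on buyers shifts demand down by 21.5: (76 - 21.5) - 5Q = 8 + 3Q, so Q_t = 5.8125. Buyers pay P_b = 46.9375; sellers receive P_s = P_b - 21.5 = 25.4375.
Consumers lose the trapezoid between P* and P_b out to Q_t plus the triangle from Q_t to Q*: change in CS = 84.4629 - 180.625 = -96.1621.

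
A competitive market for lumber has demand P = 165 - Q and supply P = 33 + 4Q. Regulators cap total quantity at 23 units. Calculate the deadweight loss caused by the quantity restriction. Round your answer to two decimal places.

28.90

Unrestricted equilibrium: Q* = (165 - 33)/(1 + 4) = 26.4.
At Q = 23 the demand price is 165 - (23) = 142 and the supply price is 33 + 4(23) = 125.
Deadweight loss is the triangle between the curves from 23 to 26.4: (1/2)(142 - 125)(26.4 - 23) = 28.9.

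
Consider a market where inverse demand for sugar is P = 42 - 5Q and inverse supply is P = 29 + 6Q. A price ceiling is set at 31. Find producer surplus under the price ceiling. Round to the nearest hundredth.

Without the control, 42 - 5Q = 29 + 6Q so Q* = 1.1818 and P* = 36.0909.
At the ceiling price 31, quantity supplied is (31 - 29)/6 = 0.3333; supply is the short side, so Q = 0.3333 trades at P = 31.
PS is the triangle above supply below 31: (1/2)(0.3333)(31 - 29) = 0.3333.

0.33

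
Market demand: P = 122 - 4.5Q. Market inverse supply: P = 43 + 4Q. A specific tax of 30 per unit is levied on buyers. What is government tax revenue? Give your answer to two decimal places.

172.94

Pre-tax equilibrium: 122 - 4.5Q = 43 + 4Q gives Q* = 9.2941, P* = 80.1765.
A tax on buyers shifts demand down by 30: (122 - 30) - 4.5Q = 43 + 4Q, so Q_t = 5.7647. Buyers pay P_b = 96.0588; sellers receive P_s = P_b - 30 = 66.0588.
Tax revenue = t x Q_t = 30 x 5.7647 = 172.9412.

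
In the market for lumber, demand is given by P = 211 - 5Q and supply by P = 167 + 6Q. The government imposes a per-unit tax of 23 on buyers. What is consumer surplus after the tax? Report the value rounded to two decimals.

9.11

Pre-tax equilibrium: 211 - 5Q = 167 + 6Q gives Q* = 4, P* = 191.
With the tax, buyers' net willingness to pay falls by 23: (211 - 23) - 5Q = 167 + 6Q, so Q_t = 1.9091. Buyers pay P_b = 201.4545; sellers receive P_s = P_b - 23 = 178.4545.
CS = (1/2)(Q_t)(211 - P_b) = (1/2)(1.9091)(9.5455) = 9.1116.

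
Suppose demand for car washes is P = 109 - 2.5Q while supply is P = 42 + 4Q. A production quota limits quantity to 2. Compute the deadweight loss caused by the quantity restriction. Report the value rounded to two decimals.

224.31

Without the quota, 109 - 2.5Q = 42 + 4Q gives Q* = 10.3077.
At Q = 2 the demand price is 109 - 2.5(2) = 104 and the supply price is 42 + 4(2) = 50.
DWL = (1/2)(gap between curves at 2) x (Q* - 2) = (1/2)(54)(8.3077) = 224.3077.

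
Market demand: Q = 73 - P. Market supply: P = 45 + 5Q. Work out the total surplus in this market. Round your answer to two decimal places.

65.33

Rewriting demand in inverse form: P = 73 - Q.
Equilibrium: 73 - Q = 45 + 5Q, so Q* = 4.6667 and P* = 68.3333.
CS = (1/2)(4.6667)(4.6667) = 10.8889 and PS = (1/2)(4.6667)(23.3333) = 54.4444, so total surplus = 65.3333.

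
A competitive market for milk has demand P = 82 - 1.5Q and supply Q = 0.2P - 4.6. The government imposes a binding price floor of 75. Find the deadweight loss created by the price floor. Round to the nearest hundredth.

63.21

Rewriting supply in inverse form: P = 23 + 5Q.
Without the control, 82 - 1.5Q = 23 + 5Q so Q* = 9.0769 and P* = 68.3846.
At the floor price 75, quantity demanded is (82 - 75)/1.5 = 4.6667; demand is the short side, so Q = 4.6667 trades at P = 75.
At Q = 4.6667 the demand price is 75 and the supply price is 46.3333. Deadweight loss is the triangle between the curves from 4.6667 to 9.0769: (1/2)(75 - 46.3333)(9.0769 - 4.6667) = 63.2137.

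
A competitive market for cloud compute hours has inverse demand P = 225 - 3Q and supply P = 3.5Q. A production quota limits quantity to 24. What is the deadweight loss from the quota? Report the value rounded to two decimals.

366.23

Unrestricted equilibrium: Q* = (225 - 0)/(3 + 3.5) = 34.6154.
At Q = 24 the demand price is 225 - 3(24) = 153 and the supply price is 0 + 3.5(24) = 84.
Deadweight loss is the triangle between the curves from 24 to 34.6154: (1/2)(153 - 84)(34.6154 - 24) = 366.2308.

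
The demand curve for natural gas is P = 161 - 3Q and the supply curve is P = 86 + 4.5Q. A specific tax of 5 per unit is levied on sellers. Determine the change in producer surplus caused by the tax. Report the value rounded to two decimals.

Without the tax, 161 - 3Q = 86 + 4.5Q so Q* = 10 and P* = 131.
A tax on sellers shifts supply up by 5: 161 - 3Q = 86 + 4.5Q + 5, so Q_t = 9.3333. Buyers pay P_b = 133; sellers receive P_s = P_b - 5 = 128.
Producers lose the trapezoid between P_s and P* out to Q_t plus the triangle from Q_t to Q*: change in PS = 196 - 225 = -29.

-29.00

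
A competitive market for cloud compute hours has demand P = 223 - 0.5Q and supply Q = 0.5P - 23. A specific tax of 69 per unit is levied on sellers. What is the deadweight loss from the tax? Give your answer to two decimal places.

Rewriting supply in inverse form: P = 46 + 2Q.
Pre-tax equilibrium: 223 - 0.5Q = 46 + 2Q gives Q* = 70.8, P* = 187.6.
A tax on sellers shifts supply up by 69: 223 - 0.5Q = 46 + 2Q + 69, so Q_t = 43.2. Buyers pay P_b = 201.4; sellers receive P_s = P_b - 69 = 132.4.
The welfare triangle lost has base Q* - Q_t = 27.6 and height t = 69, so DWL = (1/2)(27.6)(69) = 952.2.

952.20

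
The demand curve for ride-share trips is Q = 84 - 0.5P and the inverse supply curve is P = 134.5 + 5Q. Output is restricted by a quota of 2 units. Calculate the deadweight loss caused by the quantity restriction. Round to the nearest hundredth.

27.16

Rewriting demand in inverse form: P = 168 - 2Q.
Without the quota, 168 - 2Q = 134.5 + 5Q gives Q* = 4.7857.
At Q = 2 the demand price is 168 - 2(2) = 164 and the supply price is 134.5 + 5(2) = 144.5.
Deadweight loss is the triangle between the curves from 2 to 4.7857: (1/2)(164 - 144.5)(4.7857 - 2) = 27.1607.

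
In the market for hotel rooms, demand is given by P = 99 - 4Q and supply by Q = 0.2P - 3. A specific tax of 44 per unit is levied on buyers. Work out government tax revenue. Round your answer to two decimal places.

195.56

Rewriting supply in inverse form: P = 15 + 5Q.
Pre-tax equilibrium: 99 - 4Q = 15 + 5Q gives Q* = 9.3333, P* = 61.6667.
A tax on buyers shifts demand down by 44: (99 - 44) - 4Q = 15 + 5Q, so Q_t = 4.4444. Buyers pay P_b = 81.2222; sellers receive P_s = P_b - 44 = 37.2222.
Tax revenue = t x Q_t = 44 x 4.4444 = 195.5556.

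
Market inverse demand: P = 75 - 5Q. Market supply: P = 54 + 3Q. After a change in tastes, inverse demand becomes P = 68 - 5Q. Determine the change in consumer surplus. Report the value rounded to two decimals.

-9.57

Initial equilibrium: Q_0 = 2.625, P_0 = 61.875; CS_0 = (1/2)(2.625)(13.125) = 17.2266, PS_0 = (1/2)(2.625)(7.875) = 10.3359.
New equilibrium: 68 - 5Q = 54 + 3Q gives Q_1 = 1.75, P_1 = 59.25; CS_1 = 7.6562, PS_1 = 4.5938.
Change in consumer surplus = 7.6562 - 17.2266 = -9.5703.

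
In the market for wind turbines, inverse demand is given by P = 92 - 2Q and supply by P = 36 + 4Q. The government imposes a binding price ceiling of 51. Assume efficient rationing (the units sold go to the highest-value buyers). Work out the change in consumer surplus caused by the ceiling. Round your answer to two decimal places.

52.58

Free-market equilibrium: 92 - 2Q = 36 + 4Q gives Q* = 9.3333, P* = 73.3333.
At P = 51, sellers supply (51 - 36)/4 = 3.75 while buyers want more, so the quantity traded is 3.75 at price 51.
CS goes from (1/2)(9.3333)(18.6667) = 87.1111 to 139.6875 (computed as (92 - 51)(3.75) - (1/2)(2)(3.75)^2), a change of 52.5764.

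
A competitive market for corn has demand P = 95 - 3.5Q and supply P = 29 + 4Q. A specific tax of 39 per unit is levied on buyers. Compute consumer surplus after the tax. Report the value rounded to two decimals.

22.68

Without the tax, 95 - 3.5Q = 29 + 4Q so Q* = 8.8 and P* = 64.2.
A tax on buyers shifts demand down by 39: (95 - 39) - 3.5Q = 29 + 4Q, so Q_t = 3.6. Buyers pay P_b = 82.4; sellers receive P_s = P_b - 39 = 43.4.
Consumer surplus is the triangle under demand above P_b: (1/2)(3.6)(95 - 82.4) = 22.68.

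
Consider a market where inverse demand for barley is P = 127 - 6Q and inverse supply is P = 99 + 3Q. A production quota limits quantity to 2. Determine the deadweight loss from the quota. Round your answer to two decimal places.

5.56

Unrestricted equilibrium: Q* = (127 - 99)/(6 + 3) = 3.1111.
At Q = 2 the demand price is 127 - 6(2) = 115 and the supply price is 99 + 3(2) = 105.
Deadweight loss is the triangle between the curves from 2 to 3.1111: (1/2)(115 - 105)(3.1111 - 2) = 5.5556.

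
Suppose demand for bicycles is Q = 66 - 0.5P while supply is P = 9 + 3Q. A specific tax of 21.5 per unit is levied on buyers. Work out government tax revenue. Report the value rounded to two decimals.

Rewriting demand in inverse form: P = 132 - 2Q.
Without the tax, 132 - 2Q = 9 + 3Q so Q* = 24.6 and P* = 82.8.
A tax on buyers shifts demand down by 21.5: (132 - 21.5) - 2Q = 9 + 3Q, so Q_t = 20.3. Buyers pay P_b = 91.4; sellers receive P_s = P_b - 21.5 = 69.9.
Tax revenue = t x Q_t = 21.5 x 20.3 = 436.45.

436.45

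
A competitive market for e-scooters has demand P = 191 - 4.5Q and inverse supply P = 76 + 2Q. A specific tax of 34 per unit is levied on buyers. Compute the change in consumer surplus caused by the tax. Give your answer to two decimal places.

-354.89

Without the tax, 191 - 4.5Q = 76 + 2Q so Q* = 17.6923 and P* = 111.3846.
A tax on buyers shifts demand down by 34: (191 - 34) - 4.5Q = 76 + 2Q, so Q_t = 12.4615. Buyers pay P_b = 134.9231; sellers receive P_s = P_b - 34 = 100.9231.
CS falls from (1/2)(17.6923)(79.6154) = 704.2899 to (1/2)(12.4615)(56.0769) = 349.4024, a change of -354.8876.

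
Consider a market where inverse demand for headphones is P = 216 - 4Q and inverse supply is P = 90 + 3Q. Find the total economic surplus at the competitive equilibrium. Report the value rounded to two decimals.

1134.00

Equilibrium: 216 - 4Q = 90 + 3Q, so Q* = 18 and P* = 144.
Total surplus is the full triangle between the curves from 0 to Q*: (1/2)(18)(216 - 90) = 1134.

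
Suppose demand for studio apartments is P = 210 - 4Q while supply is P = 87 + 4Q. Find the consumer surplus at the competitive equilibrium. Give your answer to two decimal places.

Setting demand equal to supply, 123 = 8Q, so Q* = 15.375 and P* = 148.5.
CS is the area between the demand curve and P* from 0 to Q*: (1/2)(15.375)(61.5) = 472.7812.

472.78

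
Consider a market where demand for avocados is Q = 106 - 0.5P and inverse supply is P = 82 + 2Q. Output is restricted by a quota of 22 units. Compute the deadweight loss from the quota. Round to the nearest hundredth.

220.50

Rewriting demand in inverse form: P = 212 - 2Q.
Unrestricted equilibrium: Q* = (212 - 82)/(2 + 2) = 32.5.
At Q = 22 the demand price is 212 - 2(22) = 168 and the supply price is 82 + 2(22) = 126.
Deadweight loss is the triangle between the curves from 22 to 32.5: (1/2)(168 - 126)(32.5 - 22) = 220.5.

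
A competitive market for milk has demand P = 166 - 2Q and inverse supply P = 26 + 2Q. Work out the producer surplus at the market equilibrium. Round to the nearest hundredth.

Equilibrium: 166 - 2Q = 26 + 2Q, so Q* = 35 and P* = 96.
PS is the area between P* and the supply curve from 0 to Q*: (1/2)(35)(70) = 1225.

1225.00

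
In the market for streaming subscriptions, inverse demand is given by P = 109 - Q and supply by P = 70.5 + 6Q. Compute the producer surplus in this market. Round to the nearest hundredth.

90.75

Set 109 - Q = 70.5 + 6Q, which gives 38.5 = 7Q, so Q* = 5.5 and P* = 109 - (5.5) = 103.5.
Producer surplus is the triangle above supply below P*: (1/2)(5.5)(103.5 - 70.5) = (1/2)(5.5)(33) = 90.75.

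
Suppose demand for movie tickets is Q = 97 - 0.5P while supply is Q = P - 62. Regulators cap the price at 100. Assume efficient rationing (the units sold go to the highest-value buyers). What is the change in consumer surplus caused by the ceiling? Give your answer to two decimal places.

192.00

Rewriting demand in inverse form: P = 194 - 2Q.
Rewriting supply in inverse form: P = 62 + Q.
Free-market equilibrium: 194 - 2Q = 62 + Q gives Q* = 44, P* = 106.
At the ceiling price 100, quantity supplied is (100 - 62)/1 = 38; supply is the short side, so Q = 38 trades at P = 100.
CS goes from (1/2)(44)(88) = 1936 to 2128 (computed as (194 - 100)(38) - (1/2)(2)(38)^2), a change of 192.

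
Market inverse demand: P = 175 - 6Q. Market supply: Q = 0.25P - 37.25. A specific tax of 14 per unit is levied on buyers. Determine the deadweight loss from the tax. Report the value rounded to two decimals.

9.80

Rewriting supply in inverse form: P = 149 + 4Q.
Pre-tax equilibrium: 175 - 6Q = 149 + 4Q gives Q* = 2.6, P* = 159.4.
With the tax, buyers' net willingness to pay falls by 14: (175 - 14) - 6Q = 149 + 4Q, so Q_t = 1.2. Buyers pay P_b = 167.8; sellers receive P_s = P_b - 14 = 153.8.
Deadweight loss is the triangle between the curves from Q_t to Q*: (1/2)(2.6 - 1.2)(14) = 9.8.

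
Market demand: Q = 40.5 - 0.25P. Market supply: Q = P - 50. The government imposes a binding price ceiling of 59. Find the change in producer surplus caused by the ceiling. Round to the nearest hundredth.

Rewriting demand in inverse form: P = 162 - 4Q.
Rewriting supply in inverse form: P = 50 + Q.
Without the control, 162 - 4Q = 50 + Q so Q* = 22.4 and P* = 72.4.
At the ceiling price 59, quantity supplied is (59 - 50)/1 = 9; supply is the short side, so Q = 9 trades at P = 59.
PS goes from (1/2)(22.4)(22.4) = 250.88 to 40.5 (computed as (59 - 50)(9) - (1/2)(1)(9)^2), a change of -210.38.

-210.38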